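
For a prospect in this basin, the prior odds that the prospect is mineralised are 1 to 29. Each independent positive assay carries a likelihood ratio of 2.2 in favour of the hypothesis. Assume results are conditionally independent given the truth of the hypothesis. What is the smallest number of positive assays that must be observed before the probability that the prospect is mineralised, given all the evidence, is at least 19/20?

9

Prior odds = 1/29.
Likelihood ratio per positive assay = 2.2.
Target posterior odds = 0.95/0.05 = 19.
Need (1/29) × 2.2ⁿ ≥ 19, i.e. 2.2ⁿ ≥ 551.
2.2⁸ = 214358881/390625 falls short of 551 but 2.2⁹ ≈1207.27 reaches it, so n = 9.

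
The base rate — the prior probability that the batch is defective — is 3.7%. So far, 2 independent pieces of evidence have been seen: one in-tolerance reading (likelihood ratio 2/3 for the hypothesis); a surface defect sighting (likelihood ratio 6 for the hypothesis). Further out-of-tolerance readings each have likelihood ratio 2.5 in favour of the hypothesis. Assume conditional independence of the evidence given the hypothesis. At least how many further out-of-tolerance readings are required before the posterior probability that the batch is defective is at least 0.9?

5

Prior odds = 0.037/0.963 = 37/963.
Combined Bayes factor of the evidence already in hand = (2/3) × 6 = 4.
Odds after that evidence = (37/963) × 4 = 148/963.
Target odds = 0.9/0.1 = 9.
Need 2.5ⁿ ≥ 9 ÷ (148/963) = 8667/148.
2.5⁴ = 39.0625 falls short of 8667/148 but 2.5⁵ = 97.65625 reaches it, so n = 5.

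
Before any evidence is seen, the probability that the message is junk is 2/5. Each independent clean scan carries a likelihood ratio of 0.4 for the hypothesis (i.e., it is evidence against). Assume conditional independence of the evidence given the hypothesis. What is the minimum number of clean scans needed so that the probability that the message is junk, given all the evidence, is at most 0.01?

5

Prior odds = 0.4/0.6 = 2/3.
Likelihood ratio per clean scan = 0.4.
Target posterior odds = 0.01/0.99 = 1/99.
Need (2/3) × 0.4ⁿ ≤ 1/99, i.e. 0.4ⁿ ≤ 1/66.
0.4⁴ = 0.0256 is still above 1/66 but 0.4⁵ = 0.01024 is at or below it, so n = 5.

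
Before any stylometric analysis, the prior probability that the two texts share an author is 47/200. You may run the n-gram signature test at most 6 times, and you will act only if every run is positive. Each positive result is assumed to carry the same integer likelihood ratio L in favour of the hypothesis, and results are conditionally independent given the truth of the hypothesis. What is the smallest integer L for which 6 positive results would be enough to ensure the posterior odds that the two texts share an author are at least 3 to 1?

2

Prior odds = 0.235/0.765 = 47/153.
Target odds = 3.
Need L⁶ ≥ 3 ÷ (47/153) = 459/47.
1⁶ = 1 < 459/47 ≤ 64 = 2⁶, so L = 2.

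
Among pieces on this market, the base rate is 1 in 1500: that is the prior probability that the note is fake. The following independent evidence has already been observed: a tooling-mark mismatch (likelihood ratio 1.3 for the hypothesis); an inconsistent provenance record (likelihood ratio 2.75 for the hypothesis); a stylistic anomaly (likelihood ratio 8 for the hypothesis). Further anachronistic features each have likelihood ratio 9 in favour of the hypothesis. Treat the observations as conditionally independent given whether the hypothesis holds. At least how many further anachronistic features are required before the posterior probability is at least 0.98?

4

Prior odds = (1/1500)/(1499/1500) = 1/1499.
Combined Bayes factor of the evidence already in hand = 1.3 × 2.75 × 8 = 28.6.
Odds after that evidence = (1/1499) × 28.6 = 143/7495.
Target odds = 0.98/0.02 = 49.
Need 9ⁿ ≥ 49 ÷ (143/7495) = 367255/143.
9³ = 729 falls short of 367255/143 but 9⁴ = 6561 reaches it, so n = 4.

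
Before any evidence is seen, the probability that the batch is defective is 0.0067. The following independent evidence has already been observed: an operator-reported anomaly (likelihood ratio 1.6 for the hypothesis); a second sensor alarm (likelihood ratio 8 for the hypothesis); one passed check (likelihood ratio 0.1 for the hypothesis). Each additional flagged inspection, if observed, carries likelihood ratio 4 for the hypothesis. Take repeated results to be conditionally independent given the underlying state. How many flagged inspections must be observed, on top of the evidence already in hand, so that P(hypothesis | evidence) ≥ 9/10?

Prior odds = 0.0067/0.9933 = 67/9933.
Combined Bayes factor of the evidence already in hand = 1.6 × 8 × 0.1 = 1.28.
Odds after that evidence = (67/9933) × 1.28 = 2144/248325.
Target odds = 0.9/0.1 = 9.
Need 4ⁿ ≥ 9 ÷ (2144/248325) = 2234925/2144.
4⁵ = 1024 falls short of 2234925/2144 but 4⁶ = 4096 reaches it, so n = 6.

6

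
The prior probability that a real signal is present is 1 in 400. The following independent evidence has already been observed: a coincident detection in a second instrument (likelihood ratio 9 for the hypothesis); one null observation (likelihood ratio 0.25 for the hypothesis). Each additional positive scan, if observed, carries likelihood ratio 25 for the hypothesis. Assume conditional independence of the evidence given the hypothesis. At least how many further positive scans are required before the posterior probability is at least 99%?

4

Prior odds = 0.0025/0.9975 = 1/399.
Combined Bayes factor of the evidence already in hand = 9 × 0.25 = 2.25.
Odds after that evidence = (1/399) × 2.25 = 3/532.
Target odds = 0.99/0.01 = 99.
Need 25ⁿ ≥ 99 ÷ (3/532) = 17556.
25³ = 15625 falls short of 17556 but 25⁴ = 390625 reaches it, so n = 4.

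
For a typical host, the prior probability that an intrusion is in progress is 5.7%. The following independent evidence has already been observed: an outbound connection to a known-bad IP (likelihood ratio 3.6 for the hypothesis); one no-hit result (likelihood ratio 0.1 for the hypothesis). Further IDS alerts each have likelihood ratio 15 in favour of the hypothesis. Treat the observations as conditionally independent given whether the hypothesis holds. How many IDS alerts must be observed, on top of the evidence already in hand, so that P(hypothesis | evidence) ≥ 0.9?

Prior odds = 0.057/0.943 = 57/943.
Combined Bayes factor of the evidence already in hand = 3.6 × 0.1 = 0.36.
Odds after that evidence = (57/943) × 0.36 = 513/23575.
Target odds = 0.9/0.1 = 9.
Need 15ⁿ ≥ 9 ÷ (513/23575) = 23575/57.
15² = 225 falls short of 23575/57 but 15³ = 3375 reaches it, so n = 3.

3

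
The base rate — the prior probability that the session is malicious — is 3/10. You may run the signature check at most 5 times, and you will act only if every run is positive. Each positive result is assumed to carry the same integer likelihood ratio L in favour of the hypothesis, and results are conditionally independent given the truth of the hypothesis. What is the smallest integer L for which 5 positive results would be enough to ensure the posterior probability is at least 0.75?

Prior odds = 0.3/0.7 = 3/7.
Target odds = 0.75/0.25 = 3.
Need L⁵ ≥ 3 ÷ (3/7) = 7.
1⁵ = 1 < 7 ≤ 32 = 2⁵, so L = 2.

2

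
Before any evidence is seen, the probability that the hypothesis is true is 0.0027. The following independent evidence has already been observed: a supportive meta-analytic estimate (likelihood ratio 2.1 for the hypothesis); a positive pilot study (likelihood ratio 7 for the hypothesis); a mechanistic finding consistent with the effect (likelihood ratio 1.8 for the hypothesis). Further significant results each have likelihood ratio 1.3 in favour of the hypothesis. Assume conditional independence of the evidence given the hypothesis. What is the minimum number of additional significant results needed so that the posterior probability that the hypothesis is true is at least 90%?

Prior odds = 0.0027/0.9973 = 27/9973.
Combined Bayes factor of the evidence already in hand = 2.1 × 7 × 1.8 = 26.46.
Odds after that evidence = (27/9973) × 26.46 = 35721/498650.
Target odds = 0.9/0.1 = 9.
Need 1.3ⁿ ≥ 9 ÷ (35721/498650) = 498650/3969.
1.3¹⁸ ≈112.455 falls short of 498650/3969 but 1.3¹⁹ ≈146.192 reaches it, so n = 19.

19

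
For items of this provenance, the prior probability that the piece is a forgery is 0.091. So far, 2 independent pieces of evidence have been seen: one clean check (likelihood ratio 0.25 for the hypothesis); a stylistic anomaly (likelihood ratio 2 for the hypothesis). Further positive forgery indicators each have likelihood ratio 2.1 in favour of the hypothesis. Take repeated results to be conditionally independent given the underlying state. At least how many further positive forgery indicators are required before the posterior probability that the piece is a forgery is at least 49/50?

10

Prior odds = 0.091/0.909 = 91/909.
Combined Bayes factor of the evidence already in hand = 0.25 × 2 = 0.5.
Odds after that evidence = (91/909) × 0.5 = 91/1818.
Target odds = 0.98/0.02 = 49.
Need 2.1ⁿ ≥ 49 ÷ (91/1818) = 12726/13.
2.1⁹ ≈794.28 falls short of 12726/13 but 2.1¹⁰ ≈1667.99 reaches it, so n = 10.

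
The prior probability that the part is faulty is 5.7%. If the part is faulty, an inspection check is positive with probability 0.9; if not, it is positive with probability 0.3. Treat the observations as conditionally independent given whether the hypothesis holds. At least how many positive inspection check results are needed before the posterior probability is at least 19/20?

6

Prior odds = 0.057/0.943 = 57/943.
Likelihood ratio of a positive = 0.9/0.3 = 3.
Target posterior odds = 0.95/0.05 = 19.
Need (57/943) × 3ⁿ ≥ 19, i.e. 3ⁿ ≥ 943/3.
3⁵ = 243 falls short of 943/3 but 3⁶ = 729 reaches it, so n = 6.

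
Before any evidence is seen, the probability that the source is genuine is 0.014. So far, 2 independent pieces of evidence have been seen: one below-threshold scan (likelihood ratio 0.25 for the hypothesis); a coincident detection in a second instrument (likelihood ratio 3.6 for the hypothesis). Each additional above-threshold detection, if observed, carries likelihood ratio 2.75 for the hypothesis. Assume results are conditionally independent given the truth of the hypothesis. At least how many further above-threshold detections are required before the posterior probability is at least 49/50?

9

Prior odds = 0.014/0.986 = 7/493.
Combined Bayes factor of the evidence already in hand = 0.25 × 3.6 = 0.9.
Odds after that evidence = (7/493) × 0.9 = 63/4930.
Target odds = 0.98/0.02 = 49.
Need 2.75ⁿ ≥ 49 ÷ (63/4930) = 34510/9.
2.75⁸ = 214358881/65536 falls short of 34510/9 but 2.75⁹ ≈8994.86 reaches it, so n = 9.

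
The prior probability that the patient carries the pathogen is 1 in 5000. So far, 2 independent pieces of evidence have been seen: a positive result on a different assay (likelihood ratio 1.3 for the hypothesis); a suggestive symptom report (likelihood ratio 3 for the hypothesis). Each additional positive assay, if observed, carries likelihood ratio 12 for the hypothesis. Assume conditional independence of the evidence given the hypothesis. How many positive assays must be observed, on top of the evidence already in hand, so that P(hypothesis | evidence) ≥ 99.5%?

6

Prior odds = 0.0002/0.9998 = 1/4999.
Combined Bayes factor of the evidence already in hand = 1.3 × 3 = 3.9.
Odds after that evidence = (1/4999) × 3.9 = 39/49990.
Target odds = 0.995/0.005 = 199.
Need 12ⁿ ≥ 199 ÷ (39/49990) = 9948010/39.
12⁵ = 248832 falls short of 9948010/39 but 12⁶ = 2985984 reaches it, so n = 6.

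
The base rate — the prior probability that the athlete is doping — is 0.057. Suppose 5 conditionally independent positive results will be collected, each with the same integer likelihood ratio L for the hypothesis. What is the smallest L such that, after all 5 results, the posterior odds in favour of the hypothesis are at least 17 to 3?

3

Prior odds = 0.057/0.943 = 57/943.
Target odds = 17/3.
Need L⁵ ≥ 17/3 ÷ (57/943) = 16031/171.
2⁵ = 32 < 16031/171 ≤ 243 = 3⁵, so L = 3.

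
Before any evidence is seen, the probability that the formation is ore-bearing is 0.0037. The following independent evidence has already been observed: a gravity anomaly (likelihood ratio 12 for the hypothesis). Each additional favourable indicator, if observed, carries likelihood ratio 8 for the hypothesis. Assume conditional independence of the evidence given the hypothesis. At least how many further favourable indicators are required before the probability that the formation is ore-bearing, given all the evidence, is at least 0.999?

Prior odds = 0.0037/0.9963 = 37/9963.
Bayes factor of the evidence already in hand = 12.
Odds after that evidence = (37/9963) × 12 = 148/3321.
Target odds = 0.999/0.001 = 999.
Need 8ⁿ ≥ 999 ÷ (148/3321) = 22416.75.
8⁴ = 4096 falls short of 22416.75 but 8⁵ = 32768 reaches it, so n = 5.

5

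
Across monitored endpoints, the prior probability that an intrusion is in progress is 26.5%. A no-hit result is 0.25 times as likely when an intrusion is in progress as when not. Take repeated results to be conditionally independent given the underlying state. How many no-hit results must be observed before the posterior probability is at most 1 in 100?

3

Prior odds: 0.265 ÷ 0.735 = 53/147.
Likelihood ratio per no-hit result = 0.25.
Target posterior odds = 0.01/0.99 = 1/99.
Need (53/147) × 0.25ⁿ ≤ 1/99, i.e. 0.25ⁿ ≤ 49/1749.
0.25² = 0.0625 is still above 49/1749 but 0.25³ = 0.015625 is at or below it, so n = 3.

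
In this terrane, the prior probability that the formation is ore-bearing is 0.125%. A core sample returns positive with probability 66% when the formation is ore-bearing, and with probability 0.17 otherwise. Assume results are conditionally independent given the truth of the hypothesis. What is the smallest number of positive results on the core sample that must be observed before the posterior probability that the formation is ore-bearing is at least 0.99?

9

Prior odds: 0.00125 ÷ 0.99875 = 1/799.
Likelihood ratio of a positive result = 0.66/0.17 = 66/17.
Target posterior odds = 0.99/0.01 = 99.
Need (1/799) × (66/17)ⁿ ≥ 99, i.e. (66/17)ⁿ ≥ 79101.
(66/17)⁸ ≈51613.1 falls short of 79101 but (66/17)⁹ ≈200380 reaches it, so n = 9.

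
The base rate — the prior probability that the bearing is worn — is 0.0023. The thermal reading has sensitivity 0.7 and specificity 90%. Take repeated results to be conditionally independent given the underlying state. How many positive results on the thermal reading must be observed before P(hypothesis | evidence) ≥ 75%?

4

Prior odds: 0.0023 ÷ 0.9977 = 23/9977.
False-positive rate = 1 − 0.9 = 0.1; likelihood ratio of a positive = 0.7/0.1 = 7.
Target odds: 0.75 ÷ 0.25 = 3.
Require 7ⁿ ≥ 3 ÷ (23/9977) = 29931/23.
7³ = 343 falls short of 29931/23 but 7⁴ = 2401 reaches it, so n = 4.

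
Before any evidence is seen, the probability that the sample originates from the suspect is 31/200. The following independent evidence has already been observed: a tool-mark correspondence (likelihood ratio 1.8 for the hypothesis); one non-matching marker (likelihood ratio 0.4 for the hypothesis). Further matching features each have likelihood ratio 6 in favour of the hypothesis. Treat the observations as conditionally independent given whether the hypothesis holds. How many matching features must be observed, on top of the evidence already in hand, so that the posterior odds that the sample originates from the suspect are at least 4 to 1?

Prior odds = 0.155/0.845 = 31/169.
Combined Bayes factor of the evidence already in hand = 1.8 × 0.4 = 0.72.
Odds after that evidence = (31/169) × 0.72 = 558/4225.
Target odds = 4.
Need 6ⁿ ≥ 4 ÷ (558/4225) = 8450/279.
6¹ = 6 falls short of 8450/279 but 6² = 36 reaches it, so n = 2.

2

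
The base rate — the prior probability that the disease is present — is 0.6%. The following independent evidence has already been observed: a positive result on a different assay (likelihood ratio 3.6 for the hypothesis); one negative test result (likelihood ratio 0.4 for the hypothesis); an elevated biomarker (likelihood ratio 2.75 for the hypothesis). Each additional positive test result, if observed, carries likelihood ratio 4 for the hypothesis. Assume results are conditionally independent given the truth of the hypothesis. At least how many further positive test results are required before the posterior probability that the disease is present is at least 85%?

Prior odds = 0.006/0.994 = 3/497.
Combined Bayes factor of the evidence already in hand = 3.6 × 0.4 × 2.75 = 3.96.
Odds after that evidence = (3/497) × 3.96 = 297/12425.
Target odds = 0.85/0.15 = 17/3.
Need 4ⁿ ≥ 17/3 ÷ (297/12425) = 211225/891.
4³ = 64 falls short of 211225/891 but 4⁴ = 256 reaches it, so n = 4.

4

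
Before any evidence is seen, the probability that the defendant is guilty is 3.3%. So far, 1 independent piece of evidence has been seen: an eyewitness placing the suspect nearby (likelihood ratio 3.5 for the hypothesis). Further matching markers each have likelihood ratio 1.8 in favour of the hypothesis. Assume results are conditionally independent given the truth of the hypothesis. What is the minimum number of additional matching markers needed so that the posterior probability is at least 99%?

12

Prior odds = 0.033/0.967 = 33/967.
Bayes factor of the evidence already in hand = 3.5.
Odds after that evidence = (33/967) × 3.5 = 231/1934.
Target odds = 0.99/0.01 = 99.
Need 1.8ⁿ ≥ 99 ÷ (231/1934) = 5802/7.
1.8¹¹ ≈642.684 falls short of 5802/7 but 1.8¹² ≈1156.83 reaches it, so n = 12.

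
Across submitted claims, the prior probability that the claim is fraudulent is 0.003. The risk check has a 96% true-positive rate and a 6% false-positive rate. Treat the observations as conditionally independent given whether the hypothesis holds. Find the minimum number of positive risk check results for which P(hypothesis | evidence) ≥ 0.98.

Prior odds = 0.003/0.997 = 3/997.
Likelihood ratio of a positive result = 0.96/0.06 = 16.
Target posterior odds = 0.98/0.02 = 49.
Require 16ⁿ ≥ 49 ÷ (3/997) = 48853/3.
16³ = 4096 falls short of 48853/3 but 16⁴ = 65536 reaches it, so n = 4.

4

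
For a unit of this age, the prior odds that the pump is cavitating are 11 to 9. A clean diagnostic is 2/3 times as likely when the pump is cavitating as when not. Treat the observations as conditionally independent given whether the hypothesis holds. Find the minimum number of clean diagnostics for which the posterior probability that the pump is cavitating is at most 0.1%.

18

Prior odds = 11/9.
Likelihood ratio per clean diagnostic = 2/3.
Target posterior odds = 0.001/0.999 = 1/999.
Need (11/9) × (2/3)ⁿ ≤ 1/999, i.e. (2/3)ⁿ ≤ 1/1221.
(2/3)¹⁷ = 131072/129140163 is still above 1/1221 but (2/3)¹⁸ = 262144/387420489 is at or below it, so n = 18.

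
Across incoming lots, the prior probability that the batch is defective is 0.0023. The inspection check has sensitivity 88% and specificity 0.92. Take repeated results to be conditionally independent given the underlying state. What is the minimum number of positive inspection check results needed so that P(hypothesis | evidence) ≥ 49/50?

5

Prior odds = 0.0023/0.9977 = 23/9977.
False-positive rate = 1 − 0.92 = 0.08; likelihood ratio of a positive = 0.88/0.08 = 11.
Target odds: 0.98 ÷ 0.02 = 49.
Require 11ⁿ ≥ 49 ÷ (23/9977) = 488873/23.
11⁴ = 14641 falls short of 488873/23 but 11⁵ = 161051 reaches it, so n = 5.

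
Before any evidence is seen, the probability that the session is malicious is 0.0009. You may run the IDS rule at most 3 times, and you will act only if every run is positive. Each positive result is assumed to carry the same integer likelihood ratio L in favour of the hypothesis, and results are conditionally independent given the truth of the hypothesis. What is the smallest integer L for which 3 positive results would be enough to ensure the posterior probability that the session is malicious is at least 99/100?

Prior odds = 0.0009/0.9991 = 9/9991.
Target odds = 0.99/0.01 = 99.
Need L³ ≥ 99 ÷ (9/9991) = 109901.
47³ = 103823 < 109901 ≤ 110592 = 48³, so L = 48.

48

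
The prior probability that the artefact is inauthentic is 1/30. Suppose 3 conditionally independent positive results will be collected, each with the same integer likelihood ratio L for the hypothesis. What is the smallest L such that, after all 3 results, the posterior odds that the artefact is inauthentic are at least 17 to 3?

Prior odds = (1/30)/(29/30) = 1/29.
Target odds = 17/3.
Need L³ ≥ 17/3 ÷ (1/29) = 493/3.
5³ = 125 < 493/3 ≤ 216 = 6³, so L = 6.

6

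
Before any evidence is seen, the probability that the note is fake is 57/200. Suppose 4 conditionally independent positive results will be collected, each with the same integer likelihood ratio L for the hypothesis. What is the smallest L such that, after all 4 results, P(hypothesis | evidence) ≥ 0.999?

Prior odds = 0.285/0.715 = 57/143.
Target odds = 0.999/0.001 = 999.
Need L⁴ ≥ 999 ÷ (57/143) = 47619/19.
7⁴ = 2401 < 47619/19 ≤ 4096 = 8⁴, so L = 8.

8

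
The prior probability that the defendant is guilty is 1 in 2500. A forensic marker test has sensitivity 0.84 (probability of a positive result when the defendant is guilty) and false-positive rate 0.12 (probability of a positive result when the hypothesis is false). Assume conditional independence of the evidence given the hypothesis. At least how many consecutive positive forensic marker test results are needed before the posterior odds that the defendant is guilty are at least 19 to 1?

6

Prior odds: 0.0004 ÷ 0.9996 = 1/2499.
Likelihood ratio of a positive result = 0.84/0.12 = 7.
Target odds = 19.
Need (1/2499) × 7ⁿ ≥ 19, i.e. 7ⁿ ≥ 47481.
7⁵ = 16807 falls short of 47481 but 7⁶ = 117649 reaches it, so n = 6.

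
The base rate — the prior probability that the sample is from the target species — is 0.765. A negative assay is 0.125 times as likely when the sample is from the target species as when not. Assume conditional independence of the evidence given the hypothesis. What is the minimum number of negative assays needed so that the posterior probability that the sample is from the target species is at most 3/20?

2

Prior odds = 0.765/0.235 = 153/47.
Likelihood ratio per negative assay = 0.125.
Target posterior odds = 0.15/0.85 = 3/17.
Require 0.125ⁿ ≤ 3/17 ÷ (153/47) = 47/867.
0.125¹ = 0.125 is still above 47/867 but 0.125² = 0.015625 is at or below it, so n = 2.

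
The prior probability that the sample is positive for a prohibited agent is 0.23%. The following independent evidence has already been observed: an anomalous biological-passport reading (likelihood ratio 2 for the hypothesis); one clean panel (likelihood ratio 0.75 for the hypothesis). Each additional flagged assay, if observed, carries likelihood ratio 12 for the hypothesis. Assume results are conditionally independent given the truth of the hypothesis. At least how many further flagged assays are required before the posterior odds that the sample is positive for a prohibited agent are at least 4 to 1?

Prior odds = 0.0023/0.9977 = 23/9977.
Combined Bayes factor of the evidence already in hand = 2 × 0.75 = 1.5.
Odds after that evidence = (23/9977) × 1.5 = 69/19954.
Target odds = 4.
Need 12ⁿ ≥ 4 ÷ (69/19954) = 79816/69.
12² = 144 falls short of 79816/69 but 12³ = 1728 reaches it, so n = 3.

3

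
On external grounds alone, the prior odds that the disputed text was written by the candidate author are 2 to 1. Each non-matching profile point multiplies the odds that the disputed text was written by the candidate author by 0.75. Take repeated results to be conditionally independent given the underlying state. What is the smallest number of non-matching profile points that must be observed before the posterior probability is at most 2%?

Prior odds = 2.
Likelihood ratio per non-matching profile point = 0.75.
Target posterior odds = 0.02/0.98 = 1/49.
Require 0.75ⁿ ≤ 1/49 ÷ 2 = 1/98.
0.75¹⁵ ≈0.0133635 is still above 1/98 but 0.75¹⁶ ≈0.0100226 is at or below it, so n = 16.

16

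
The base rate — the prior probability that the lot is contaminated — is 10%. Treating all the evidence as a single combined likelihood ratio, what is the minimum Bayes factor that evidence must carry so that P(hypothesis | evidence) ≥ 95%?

171

Prior odds = 0.1/0.9 = 1/9.
Target odds = 0.95/0.05 = 19.
Required Bayes factor = 19 ÷ (1/9) = 171.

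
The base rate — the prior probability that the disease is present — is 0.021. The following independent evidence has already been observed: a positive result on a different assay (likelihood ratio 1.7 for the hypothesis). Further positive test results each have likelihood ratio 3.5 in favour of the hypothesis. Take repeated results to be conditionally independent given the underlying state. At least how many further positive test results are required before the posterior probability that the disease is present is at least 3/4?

4

Prior odds = 0.021/0.979 = 21/979.
Bayes factor of the evidence already in hand = 1.7.
Odds after that evidence = (21/979) × 1.7 = 357/9790.
Target odds = 0.75/0.25 = 3.
Need 3.5ⁿ ≥ 3 ÷ (357/9790) = 9790/119.
3.5³ = 42.875 falls short of 9790/119 but 3.5⁴ = 150.0625 reaches it, so n = 4.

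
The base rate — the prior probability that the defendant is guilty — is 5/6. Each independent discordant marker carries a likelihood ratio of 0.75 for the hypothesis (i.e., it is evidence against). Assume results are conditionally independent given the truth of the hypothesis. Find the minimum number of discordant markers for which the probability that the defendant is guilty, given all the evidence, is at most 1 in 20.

16

Prior odds: (5/6) ÷ (1/6) = 5.
Likelihood ratio per discordant marker = 0.75.
Target odds: 0.05 ÷ 0.95 = 1/19.
Need 5 × 0.75ⁿ ≤ 1/19, i.e. 0.75ⁿ ≤ 1/95.
0.75¹⁵ ≈0.0133635 is still above 1/95 but 0.75¹⁶ ≈0.0100226 is at or below it, so n = 16.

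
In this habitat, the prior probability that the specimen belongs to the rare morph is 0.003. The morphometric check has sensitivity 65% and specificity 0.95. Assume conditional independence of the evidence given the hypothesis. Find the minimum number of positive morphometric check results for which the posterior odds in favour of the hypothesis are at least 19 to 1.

4

Prior odds = 0.003/0.997 = 3/997.
False-positive rate = 1 − 0.95 = 0.05; likelihood ratio of a positive = 0.65/0.05 = 13.
Target odds = 19.
Need (3/997) × 13ⁿ ≥ 19, i.e. 13ⁿ ≥ 18943/3.
13³ = 2197 falls short of 18943/3 but 13⁴ = 28561 reaches it, so n = 4.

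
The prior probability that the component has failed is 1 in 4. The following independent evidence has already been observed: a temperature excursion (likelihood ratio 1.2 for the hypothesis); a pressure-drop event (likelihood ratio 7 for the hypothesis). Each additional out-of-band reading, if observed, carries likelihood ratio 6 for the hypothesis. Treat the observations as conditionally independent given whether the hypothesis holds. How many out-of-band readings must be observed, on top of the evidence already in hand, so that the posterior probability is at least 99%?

Prior odds = 0.25/0.75 = 1/3.
Combined Bayes factor of the evidence already in hand = 1.2 × 7 = 8.4.
Odds after that evidence = (1/3) × 8.4 = 2.8.
Target odds = 0.99/0.01 = 99.
Need 6ⁿ ≥ 99 ÷ 2.8 = 495/14.
6¹ = 6 falls short of 495/14 but 6² = 36 reaches it, so n = 2.

2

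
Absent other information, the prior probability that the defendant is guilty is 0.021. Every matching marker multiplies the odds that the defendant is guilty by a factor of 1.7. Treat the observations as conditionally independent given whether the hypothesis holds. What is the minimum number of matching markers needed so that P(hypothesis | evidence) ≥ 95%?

Prior odds = 0.021/0.979 = 21/979.
Likelihood ratio per matching marker = 1.7.
Target posterior odds = 0.95/0.05 = 19.
Require 1.7ⁿ ≥ 19 ÷ (21/979) = 18601/21.
1.7¹² ≈582.622 falls short of 18601/21 but 1.7¹³ ≈990.458 reaches it, so n = 13.

13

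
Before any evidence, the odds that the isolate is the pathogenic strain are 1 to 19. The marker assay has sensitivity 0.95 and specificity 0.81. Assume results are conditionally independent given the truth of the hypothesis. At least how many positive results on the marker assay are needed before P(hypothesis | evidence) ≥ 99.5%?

6

Prior odds = 1/19.
False-positive rate = 1 − 0.81 = 0.19; likelihood ratio of a positive = 0.95/0.19 = 5.
Target odds: 0.995 ÷ 0.005 = 199.
Need (1/19) × 5ⁿ ≥ 199, i.e. 5ⁿ ≥ 3781.
5⁵ = 3125 falls short of 3781 but 5⁶ = 15625 reaches it, so n = 6.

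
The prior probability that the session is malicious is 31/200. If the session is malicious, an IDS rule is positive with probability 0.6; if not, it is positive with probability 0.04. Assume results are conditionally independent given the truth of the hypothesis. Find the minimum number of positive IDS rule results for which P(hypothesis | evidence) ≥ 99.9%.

4

Prior odds = 0.155/0.845 = 31/169.
Likelihood ratio of a positive = 0.6/0.04 = 15.
Target odds: 0.999 ÷ 0.001 = 999.
Require 15ⁿ ≥ 999 ÷ (31/169) = 168831/31.
15³ = 3375 falls short of 168831/31 but 15⁴ = 50625 reaches it, so n = 4.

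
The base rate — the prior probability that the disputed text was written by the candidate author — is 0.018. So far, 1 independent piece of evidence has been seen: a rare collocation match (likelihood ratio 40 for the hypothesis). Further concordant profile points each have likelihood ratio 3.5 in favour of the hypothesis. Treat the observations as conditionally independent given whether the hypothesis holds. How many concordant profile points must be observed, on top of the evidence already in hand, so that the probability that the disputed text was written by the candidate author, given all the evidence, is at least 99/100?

Prior odds = 0.018/0.982 = 9/491.
Bayes factor of the evidence already in hand = 40.
Odds after that evidence = (9/491) × 40 = 360/491.
Target odds = 0.99/0.01 = 99.
Need 3.5ⁿ ≥ 99 ÷ (360/491) = 135.025.
3.5³ = 42.875 falls short of 135.025 but 3.5⁴ = 150.0625 reaches it, so n = 4.

4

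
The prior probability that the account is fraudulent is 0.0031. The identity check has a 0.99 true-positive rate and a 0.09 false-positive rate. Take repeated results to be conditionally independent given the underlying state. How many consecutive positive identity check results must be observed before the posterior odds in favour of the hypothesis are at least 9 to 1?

Prior odds: 0.0031 ÷ 0.9969 = 31/9969.
Likelihood ratio of a positive result = 0.99/0.09 = 11.
Target odds = 9.
Need (31/9969) × 11ⁿ ≥ 9, i.e. 11ⁿ ≥ 89721/31.
11³ = 1331 falls short of 89721/31 but 11⁴ = 14641 reaches it, so n = 4.

4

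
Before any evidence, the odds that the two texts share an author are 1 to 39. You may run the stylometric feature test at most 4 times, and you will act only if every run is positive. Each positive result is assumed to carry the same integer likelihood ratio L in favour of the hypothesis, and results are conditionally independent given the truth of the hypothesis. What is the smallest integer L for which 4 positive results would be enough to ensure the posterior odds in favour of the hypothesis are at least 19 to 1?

6

Prior odds = 1/39.
Target odds = 19.
Need L⁴ ≥ 19 ÷ (1/39) = 741.
5⁴ = 625 < 741 ≤ 1296 = 6⁴, so L = 6.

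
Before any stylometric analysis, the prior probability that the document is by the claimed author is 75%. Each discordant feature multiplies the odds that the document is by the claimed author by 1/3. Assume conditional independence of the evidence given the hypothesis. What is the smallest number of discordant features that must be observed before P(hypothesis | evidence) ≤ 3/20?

3

Prior odds = 0.75/0.25 = 3.
Likelihood ratio per discordant feature = 1/3.
Target odds: 0.15 ÷ 0.85 = 3/17.
Need 3 × (1/3)ⁿ ≤ 3/17, i.e. (1/3)ⁿ ≤ 1/17.
(1/3)² = 1/9 is still above 1/17 but (1/3)³ = 1/27 is at or below it, so n = 3.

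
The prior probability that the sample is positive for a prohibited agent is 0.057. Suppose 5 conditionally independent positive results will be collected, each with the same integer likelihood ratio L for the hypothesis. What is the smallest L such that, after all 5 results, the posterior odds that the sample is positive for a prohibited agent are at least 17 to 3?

3

Prior odds = 0.057/0.943 = 57/943.
Target odds = 17/3.
Need L⁵ ≥ 17/3 ÷ (57/943) = 16031/171.
2⁵ = 32 < 16031/171 ≤ 243 = 3⁵, so L = 3.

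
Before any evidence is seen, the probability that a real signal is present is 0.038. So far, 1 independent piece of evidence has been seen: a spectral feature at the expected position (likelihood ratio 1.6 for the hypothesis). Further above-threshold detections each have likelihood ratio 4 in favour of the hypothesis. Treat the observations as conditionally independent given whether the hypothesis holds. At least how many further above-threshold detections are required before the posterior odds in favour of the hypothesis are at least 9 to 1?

4

Prior odds = 0.038/0.962 = 19/481.
Bayes factor of the evidence already in hand = 1.6.
Odds after that evidence = (19/481) × 1.6 = 152/2405.
Target odds = 9.
Need 4ⁿ ≥ 9 ÷ (152/2405) = 21645/152.
4³ = 64 falls short of 21645/152 but 4⁴ = 256 reaches it, so n = 4.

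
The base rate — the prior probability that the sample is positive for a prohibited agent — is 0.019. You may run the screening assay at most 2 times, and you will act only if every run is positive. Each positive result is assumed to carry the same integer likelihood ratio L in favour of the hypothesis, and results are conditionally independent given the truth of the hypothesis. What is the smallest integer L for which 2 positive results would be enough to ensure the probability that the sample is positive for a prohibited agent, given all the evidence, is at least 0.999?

Prior odds = 0.019/0.981 = 19/981.
Target odds = 0.999/0.001 = 999.
Need L² ≥ 999 ÷ (19/981) = 980019/19.
227² = 51529 < 980019/19 ≤ 51984 = 228², so L = 228.

228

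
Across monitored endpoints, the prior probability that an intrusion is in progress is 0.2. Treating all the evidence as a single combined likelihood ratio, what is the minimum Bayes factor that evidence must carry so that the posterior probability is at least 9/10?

Prior odds = 0.2/0.8 = 0.25.
Target odds = 0.9/0.1 = 9.
Required Bayes factor = 9 ÷ 0.25 = 36.

36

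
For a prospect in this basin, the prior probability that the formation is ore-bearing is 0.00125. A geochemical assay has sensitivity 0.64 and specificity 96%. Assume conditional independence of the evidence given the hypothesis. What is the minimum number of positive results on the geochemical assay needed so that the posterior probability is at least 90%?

Prior odds: 0.00125 ÷ 0.99875 = 1/799.
False-positive rate = 1 − 0.96 = 0.04; likelihood ratio of a positive = 0.64/0.04 = 16.
Target odds: 0.9 ÷ 0.1 = 9.
Require 16ⁿ ≥ 9 ÷ (1/799) = 7191.
16³ = 4096 falls short of 7191 but 16⁴ = 65536 reaches it, so n = 4.

4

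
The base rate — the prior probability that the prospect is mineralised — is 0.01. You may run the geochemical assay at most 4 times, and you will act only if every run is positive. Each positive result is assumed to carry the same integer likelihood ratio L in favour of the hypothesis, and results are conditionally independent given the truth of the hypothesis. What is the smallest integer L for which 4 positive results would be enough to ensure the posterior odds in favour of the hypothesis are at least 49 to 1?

9

Prior odds = 0.01/0.99 = 1/99.
Target odds = 49.
Need L⁴ ≥ 49 ÷ (1/99) = 4851.
8⁴ = 4096 < 4851 ≤ 6561 = 9⁴, so L = 9.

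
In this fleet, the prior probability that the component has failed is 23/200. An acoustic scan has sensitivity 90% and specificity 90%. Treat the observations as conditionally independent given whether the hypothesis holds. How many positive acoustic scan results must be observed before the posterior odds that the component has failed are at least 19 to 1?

Prior odds: 0.115 ÷ 0.885 = 23/177.
False-positive rate = 1 − 0.9 = 0.1; likelihood ratio of a positive = 0.9/0.1 = 9.
Target odds = 19.
Require 9ⁿ ≥ 19 ÷ (23/177) = 3363/23.
9² = 81 falls short of 3363/23 but 9³ = 729 reaches it, so n = 3.

3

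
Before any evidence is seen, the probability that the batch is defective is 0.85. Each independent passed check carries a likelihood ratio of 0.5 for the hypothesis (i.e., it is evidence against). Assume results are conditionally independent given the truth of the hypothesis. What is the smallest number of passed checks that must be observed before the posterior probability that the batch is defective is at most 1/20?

7

Prior odds = 0.85/0.15 = 17/3.
Likelihood ratio per passed check = 0.5.
Target odds: 0.05 ÷ 0.95 = 1/19.
Need (17/3) × 0.5ⁿ ≤ 1/19, i.e. 0.5ⁿ ≤ 3/323.
0.5⁶ = 0.015625 is still above 3/323 but 0.5⁷ = 0.0078125 is at or below it, so n = 7.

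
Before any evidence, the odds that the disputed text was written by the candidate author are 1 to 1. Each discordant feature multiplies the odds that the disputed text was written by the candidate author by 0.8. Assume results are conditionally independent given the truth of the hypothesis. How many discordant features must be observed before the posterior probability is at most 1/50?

18

Prior odds = 1.
Likelihood ratio per discordant feature = 0.8.
Target posterior odds = 0.02/0.98 = 1/49.
Require 0.8ⁿ ≤ 1/49 ÷ 1 = 1/49.
0.8¹⁷ ≈0.022518 is still above 1/49 but 0.8¹⁸ ≈0.0180144 is at or below it, so n = 18.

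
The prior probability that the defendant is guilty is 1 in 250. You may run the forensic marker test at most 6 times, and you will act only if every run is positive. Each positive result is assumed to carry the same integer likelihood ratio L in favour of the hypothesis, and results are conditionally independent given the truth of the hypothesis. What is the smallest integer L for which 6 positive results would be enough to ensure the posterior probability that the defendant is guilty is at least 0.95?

Prior odds = 0.004/0.996 = 1/249.
Target odds = 0.95/0.05 = 19.
Need L⁶ ≥ 19 ÷ (1/249) = 4731.
4⁶ = 4096 < 4731 ≤ 15625 = 5⁶, so L = 5.

5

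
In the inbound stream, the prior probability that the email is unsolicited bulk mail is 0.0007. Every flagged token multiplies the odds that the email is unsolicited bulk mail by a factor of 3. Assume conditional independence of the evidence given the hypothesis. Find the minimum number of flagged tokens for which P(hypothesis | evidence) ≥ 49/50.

Prior odds: 0.0007 ÷ 0.9993 = 7/9993.
Likelihood ratio per flagged token = 3.
Target odds: 0.98 ÷ 0.02 = 49.
Need (7/9993) × 3ⁿ ≥ 49, i.e. 3ⁿ ≥ 69951.
3¹⁰ = 59049 falls short of 69951 but 3¹¹ = 177147 reaches it, so n = 11.

11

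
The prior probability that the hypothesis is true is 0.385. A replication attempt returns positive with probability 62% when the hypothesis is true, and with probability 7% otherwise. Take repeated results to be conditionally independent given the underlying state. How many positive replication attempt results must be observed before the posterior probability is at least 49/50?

2

Prior odds = 0.385/0.615 = 77/123.
Likelihood ratio of a positive result = 0.62/0.07 = 62/7.
Target posterior odds = 0.98/0.02 = 49.
Need (77/123) × (62/7)ⁿ ≥ 49, i.e. (62/7)ⁿ ≥ 861/11.
(62/7)¹ = 62/7 falls short of 861/11 but (62/7)² = 3844/49 reaches it, so n = 2.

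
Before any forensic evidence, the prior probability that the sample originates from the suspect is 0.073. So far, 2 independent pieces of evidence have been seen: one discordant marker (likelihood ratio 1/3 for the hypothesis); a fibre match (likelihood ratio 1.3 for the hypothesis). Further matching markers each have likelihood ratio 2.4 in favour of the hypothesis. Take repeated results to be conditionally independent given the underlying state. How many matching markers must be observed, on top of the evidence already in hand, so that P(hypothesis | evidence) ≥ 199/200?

10

Prior odds = 0.073/0.927 = 73/927.
Combined Bayes factor of the evidence already in hand = (1/3) × 1.3 = 13/30.
Odds after that evidence = (73/927) × 13/30 = 949/27810.
Target odds = 0.995/0.005 = 199.
Need 2.4ⁿ ≥ 199 ÷ (949/27810) = 5534190/949.
2.4⁹ ≈2641.81 falls short of 5534190/949 but 2.4¹⁰ ≈6340.34 reaches it, so n = 10.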